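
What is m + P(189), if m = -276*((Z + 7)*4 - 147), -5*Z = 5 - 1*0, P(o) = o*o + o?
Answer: 69858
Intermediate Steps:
P(o) = o + o² (P(o) = o² + o = o + o²)
Z = -1 (Z = -(5 - 1*0)/5 = -(5 + 0)/5 = -⅕*5 = -1)
m = 33948 (m = -276*((-1 + 7)*4 - 147) = -276*(6*4 - 147) = -276*(24 - 147) = -276*(-123) = 33948)
m + P(189) = 33948 + 189*(1 + 189) = 33948 + 189*190 = 33948 + 35910 = 69858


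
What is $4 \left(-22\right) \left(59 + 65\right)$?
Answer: $-10912$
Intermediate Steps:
$4 \left(-22\right) \left(59 + 65\right) = \left(-88\right) 124 = -10912$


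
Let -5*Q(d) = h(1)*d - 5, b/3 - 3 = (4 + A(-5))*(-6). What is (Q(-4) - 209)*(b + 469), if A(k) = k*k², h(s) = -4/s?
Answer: -2804736/5 ≈ -5.6095e+5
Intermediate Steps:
A(k) = k³
b = 2187 (b = 9 + 3*((4 + (-5)³)*(-6)) = 9 + 3*((4 - 125)*(-6)) = 9 + 3*(-121*(-6)) = 9 + 3*726 = 9 + 2178 = 2187)
Q(d) = 1 + 4*d/5 (Q(d) = -((-4/1)*d - 5)/5 = -((-4*1)*d - 5)/5 = -(-4*d - 5)/5 = -(-5 - 4*d)/5 = 1 + 4*d/5)
(Q(-4) - 209)*(b + 469) = ((1 + (⅘)*(-4)) - 209)*(2187 + 469) = ((1 - 16/5) - 209)*2656 = (-11/5 - 209)*2656 = -1056/5*2656 = -2804736/5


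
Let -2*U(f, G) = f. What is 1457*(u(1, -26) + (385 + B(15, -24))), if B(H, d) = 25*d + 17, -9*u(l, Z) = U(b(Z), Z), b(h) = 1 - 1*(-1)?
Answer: -2594917/9 ≈ -2.8832e+5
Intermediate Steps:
b(h) = 2 (b(h) = 1 + 1 = 2)
U(f, G) = -f/2
u(l, Z) = 1/9 (u(l, Z) = -(-1)*2/18 = -1/9*(-1) = 1/9)
B(H, d) = 17 + 25*d
1457*(u(1, -26) + (385 + B(15, -24))) = 1457*(1/9 + (385 + (17 + 25*(-24)))) = 1457*(1/9 + (385 + (17 - 600))) = 1457*(1/9 + (385 - 583)) = 1457*(1/9 - 198) = 1457*(-1781/9) = -2594917/9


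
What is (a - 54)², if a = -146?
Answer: 40000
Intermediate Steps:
(a - 54)² = (-146 - 54)² = (-200)² = 40000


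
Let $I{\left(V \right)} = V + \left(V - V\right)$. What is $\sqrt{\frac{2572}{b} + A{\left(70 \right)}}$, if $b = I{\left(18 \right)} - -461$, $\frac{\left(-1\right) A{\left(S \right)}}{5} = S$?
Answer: $\frac{9 i \sqrt{976202}}{479} \approx 18.564 i$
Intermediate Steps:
$I{\left(V \right)} = V$ ($I{\left(V \right)} = V + 0 = V$)
$A{\left(S \right)} = - 5 S$
$b = 479$ ($b = 18 - -461 = 18 + 461 = 479$)
$\sqrt{\frac{2572}{b} + A{\left(70 \right)}} = \sqrt{\frac{2572}{479} - 350} = \sqrt{- \frac{165078}{479}} = \frac{9 i \sqrt{976202}}{479}$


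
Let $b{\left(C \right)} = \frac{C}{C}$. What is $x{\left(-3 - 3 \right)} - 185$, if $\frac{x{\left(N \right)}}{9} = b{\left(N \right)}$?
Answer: $-176$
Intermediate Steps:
$b{\left(C \right)} = 1$
$x{\left(N \right)} = 9$ ($x{\left(N \right)} = 9 \cdot 1 = 9$)
$x{\left(-3 - 3 \right)} - 185 = 9 - 185 = -176$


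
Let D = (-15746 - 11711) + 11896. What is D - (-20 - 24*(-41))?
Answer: -16525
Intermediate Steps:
D = -15561 (D = -27457 + 11896 = -15561)
D - (-20 - 24*(-41)) = -15561 - (-20 - 24*(-41)) = -15561 - (-20 + 984) = -15561 - 1*964 = -15561 - 964 = -16525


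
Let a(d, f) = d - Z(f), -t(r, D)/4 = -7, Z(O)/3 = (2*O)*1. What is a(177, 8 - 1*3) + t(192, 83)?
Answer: 175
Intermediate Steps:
Z(O) = 6*O (Z(O) = 3*((2*O)*1) = 3*(2*O) = 6*O)
t(r, D) = 28 (t(r, D) = -4*(-7) = 28)
a(d, f) = d - 6*f
a(177, 8 - 1*3) + t(192, 83) = (177 - 6*(8 - 1*3)) + 28 = (177 - 6*(8 - 3)) + 28 = (177 - 6*5) + 28 = (177 - 30) + 28 = 147 + 28 = 175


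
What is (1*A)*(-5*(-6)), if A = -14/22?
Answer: -210/11 ≈ -19.091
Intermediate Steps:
A = -7/11 (A = -14*1/22 = -7/11 ≈ -0.63636)
(1*A)*(-5*(-6)) = (1*(-7/11))*(-5*(-6)) = -(-7)*(-30)/11 = -7/11*30 = -210/11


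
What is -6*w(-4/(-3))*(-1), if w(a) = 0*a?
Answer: 0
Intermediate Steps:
w(a) = 0
-6*w(-4/(-3))*(-1) = -6*0*(-1) = 0*(-1) = 0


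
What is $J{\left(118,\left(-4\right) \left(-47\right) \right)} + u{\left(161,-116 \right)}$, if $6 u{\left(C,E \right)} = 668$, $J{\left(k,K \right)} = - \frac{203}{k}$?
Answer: $\frac{38803}{354} \approx 109.61$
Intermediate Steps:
$u{\left(C,E \right)} = \frac{334}{3}$ ($u{\left(C,E \right)} = \frac{1}{6} \cdot 668 = \frac{334}{3}$)
$J{\left(118,\left(-4\right) \left(-47\right) \right)} + u{\left(161,-116 \right)} = - \frac{203}{118} + \frac{334}{3} = \frac{38803}{354}$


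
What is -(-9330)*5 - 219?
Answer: 46431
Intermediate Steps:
-(-9330)*5 - 219 = -311*(-150) - 219 = 46650 - 219 = 46431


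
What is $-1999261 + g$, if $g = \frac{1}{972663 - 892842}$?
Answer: $- \frac{159583012280}{79821} \approx -1.9993 \cdot 10^{6}$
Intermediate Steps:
$g = \frac{1}{79821} \approx 1.2528 \cdot 10^{-5}$
$-1999261 + g = -1999261 + \frac{1}{79821} = - \frac{159583012280}{79821}$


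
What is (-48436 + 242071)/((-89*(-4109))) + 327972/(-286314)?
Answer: -1535697071/2492983717 ≈ -0.61601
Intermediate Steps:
(-48436 + 242071)/((-89*(-4109))) + 327972/(-286314) = 193635/365701 + 327972*(-1/286314) = 193635*(1/365701) - 54662/47719 = 193635/365701 - 54662/47719 = -1535697071/2492983717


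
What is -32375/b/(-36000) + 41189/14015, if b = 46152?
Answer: 547478591549/186284240640 ≈ 2.9389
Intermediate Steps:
-32375/b/(-36000) + 41189/14015 = -32375/46152/(-36000) + 41189/14015 = -32375*1/46152*(-1/36000) + 41189*(1/14015) = -32375/46152*(-1/36000) + 41189/14015 = 259/13291776 + 41189/14015 = 547478591549/186284240640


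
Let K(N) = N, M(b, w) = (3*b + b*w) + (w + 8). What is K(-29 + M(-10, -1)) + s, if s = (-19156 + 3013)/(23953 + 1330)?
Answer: -1078029/25283 ≈ -42.638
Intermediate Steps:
M(b, w) = 8 + w + 3*b + b*w (M(b, w) = (3*b + b*w) + (8 + w) = 8 + w + 3*b + b*w)
s = -16143/25283 ≈ -0.63849
K(-29 + M(-10, -1)) + s = (-29 + (8 - 1 + 3*(-10) - 10*(-1))) - 16143/25283 = (-29 + (8 - 1 - 30 + 10)) - 16143/25283 = (-29 - 13) - 16143/25283 = -42 - 16143/25283 = -1078029/25283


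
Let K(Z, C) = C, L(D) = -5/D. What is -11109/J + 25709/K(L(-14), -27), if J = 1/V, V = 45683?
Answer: -13702321778/27 ≈ -5.0749e+8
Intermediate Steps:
J = 1/45683 ≈ 2.1890e-5
-11109/J + 25709/K(L(-14), -27) = -11109/1/45683 + 25709/(-27) = -11109*45683 + 25709*(-1/27) = -507492447 - 25709/27 = -13702321778/27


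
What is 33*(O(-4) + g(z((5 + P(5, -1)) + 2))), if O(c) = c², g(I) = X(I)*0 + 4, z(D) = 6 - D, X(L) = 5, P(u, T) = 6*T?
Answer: 660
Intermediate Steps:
g(I) = 4 (g(I) = 5*0 + 4 = 0 + 4 = 4)
33*(O(-4) + g(z((5 + P(5, -1)) + 2))) = 33*((-4)² + 4) = 33*(16 + 4) = 33*20 = 660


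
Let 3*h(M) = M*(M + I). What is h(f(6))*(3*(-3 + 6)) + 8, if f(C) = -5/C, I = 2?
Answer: 61/12 ≈ 5.0833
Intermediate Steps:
h(M) = M*(2 + M)/3 (h(M) = (M*(M + 2))/3 = (M*(2 + M))/3 = M*(2 + M)/3)
h(f(6))*(3*(-3 + 6)) + 8 = ((-5/6)*(2 - 5/6)/3)*(3*(-3 + 6)) + 8 = ((-5*1/6)*(2 - 5*1/6)/3)*(3*3) + 8 = ((1/3)*(-5/6)*(2 - 5/6))*9 + 8 = ((1/3)*(-5/6)*(7/6))*9 + 8 = -35/108*9 + 8 = -35/12 + 8 = 61/12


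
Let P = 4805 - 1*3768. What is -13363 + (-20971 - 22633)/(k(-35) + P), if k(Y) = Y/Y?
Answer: -6957199/519 ≈ -13405.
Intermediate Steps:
k(Y) = 1
P = 1037 (P = 4805 - 3768 = 1037)
-13363 + (-20971 - 22633)/(k(-35) + P) = -13363 + (-20971 - 22633)/(1 + 1037) = -13363 - 43604/1038 = -13363 - 43604*1/1038 = -13363 - 21802/519 = -6957199/519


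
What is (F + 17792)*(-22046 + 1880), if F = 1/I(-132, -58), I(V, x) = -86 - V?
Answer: -8252259939/23 ≈ -3.5879e+8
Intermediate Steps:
F = 1/46 (F = 1/(-86 - 1*(-132)) = 1/(-86 + 132) = 1/46 ≈ 0.021739)
(F + 17792)*(-22046 + 1880) = (1/46 + 17792)*(-22046 + 1880) = (818433/46)*(-20166) = -8252259939/23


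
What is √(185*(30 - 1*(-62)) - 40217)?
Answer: I*√23197 ≈ 152.31*I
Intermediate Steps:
√(185*(30 - 1*(-62)) - 40217) = √(185*(30 + 62) - 40217) = √(185*92 - 40217) = √(17020 - 40217) = √(-23197) = I*√23197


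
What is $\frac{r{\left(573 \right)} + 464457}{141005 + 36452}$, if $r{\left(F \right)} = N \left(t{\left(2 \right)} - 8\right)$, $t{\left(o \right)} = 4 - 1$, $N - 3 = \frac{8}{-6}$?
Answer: $\frac{1393346}{532371} \approx 2.6172$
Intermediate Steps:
$N = \frac{5}{3}$ ($N = 3 + \frac{8}{-6} = 3 + 8 \left(- \frac{1}{6}\right) = 3 - \frac{4}{3} = \frac{5}{3} \approx 1.6667$)
$t{\left(o \right)} = 3$
$r{\left(F \right)} = - \frac{25}{3}$ ($r{\left(F \right)} = \frac{5 \left(3 - 8\right)}{3} = \frac{5}{3} \left(-5\right) = - \frac{25}{3}$)
$\frac{r{\left(573 \right)} + 464457}{141005 + 36452} = \frac{- \frac{25}{3} + 464457}{141005 + 36452} = \frac{1393346}{3 \cdot 177457} = \frac{1393346}{3} \cdot \frac{1}{177457} = \frac{1393346}{532371}$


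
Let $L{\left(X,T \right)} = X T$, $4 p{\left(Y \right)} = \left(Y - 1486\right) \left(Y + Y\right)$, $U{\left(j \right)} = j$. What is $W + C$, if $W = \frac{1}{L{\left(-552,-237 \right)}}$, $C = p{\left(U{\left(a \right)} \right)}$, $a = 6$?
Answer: $- \frac{580858559}{130824} \approx -4440.0$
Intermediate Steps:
$p{\left(Y \right)} = \frac{Y \left(-1486 + Y\right)}{2}$ ($p{\left(Y \right)} = \frac{\left(Y - 1486\right) \left(Y + Y\right)}{4} = \frac{\left(-1486 + Y\right) 2 Y}{4} = \frac{2 Y \left(-1486 + Y\right)}{4} = \frac{Y \left(-1486 + Y\right)}{2}$)
$C = -4440$ ($C = \frac{1}{2} \cdot 6 \left(-1486 + 6\right) = \frac{1}{2} \cdot 6 \left(-1480\right) = -4440$)
$L{\left(X,T \right)} = T X$
$W = \frac{1}{130824}$ ($W = \frac{1}{\left(-237\right) \left(-552\right)} = \frac{1}{130824} \approx 7.6439 \cdot 10^{-6}$)
$W + C = \frac{1}{130824} - 4440 = - \frac{580858559}{130824}$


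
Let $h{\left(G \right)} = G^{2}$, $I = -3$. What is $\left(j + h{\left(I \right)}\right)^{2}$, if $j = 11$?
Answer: $400$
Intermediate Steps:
$\left(j + h{\left(I \right)}\right)^{2} = \left(11 + \left(-3\right)^{2}\right)^{2} = \left(11 + 9\right)^{2} = 20^{2} = 400$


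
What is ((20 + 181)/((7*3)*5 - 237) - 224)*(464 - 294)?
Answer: -843455/22 ≈ -38339.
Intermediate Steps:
((20 + 181)/((7*3)*5 - 237) - 224)*(464 - 294) = (201/(21*5 - 237) - 224)*170 = (201/(105 - 237) - 224)*170 = (201/(-132) - 224)*170 = (201*(-1/132) - 224)*170 = (-67/44 - 224)*170 = -9923/44*170 = -843455/22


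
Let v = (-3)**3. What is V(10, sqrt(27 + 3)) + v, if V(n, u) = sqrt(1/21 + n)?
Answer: -27 + sqrt(4431)/21 ≈ -23.830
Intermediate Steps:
v = -27
V(n, u) = sqrt(1/21 + n)
V(10, sqrt(27 + 3)) + v = sqrt(21 + 441*10)/21 - 27 = sqrt(21 + 4410)/21 - 27 = sqrt(4431)/21 - 27 = -27 + sqrt(4431)/21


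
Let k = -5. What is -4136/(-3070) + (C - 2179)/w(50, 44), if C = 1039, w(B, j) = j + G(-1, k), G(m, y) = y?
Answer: -556416/19955 ≈ -27.884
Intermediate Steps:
w(B, j) = -5 + j (w(B, j) = j - 5 = -5 + j)
-4136/(-3070) + (C - 2179)/w(50, 44) = -4136/(-3070) + (1039 - 2179)/(-5 + 44) = -4136*(-1/3070) - 1140/39 = 2068/1535 - 1140*1/39 = 2068/1535 - 380/13 = -556416/19955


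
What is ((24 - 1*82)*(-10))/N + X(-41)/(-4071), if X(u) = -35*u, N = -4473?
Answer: -2926645/6069861 ≈ -0.48216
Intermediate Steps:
((24 - 1*82)*(-10))/N + X(-41)/(-4071) = ((24 - 1*82)*(-10))/(-4473) - 35*(-41)/(-4071) = ((24 - 82)*(-10))*(-1/4473) + 1435*(-1/4071) = -58*(-10)*(-1/4473) - 1435/4071 = 580*(-1/4473) - 1435/4071 = -580/4473 - 1435/4071 = -2926645/6069861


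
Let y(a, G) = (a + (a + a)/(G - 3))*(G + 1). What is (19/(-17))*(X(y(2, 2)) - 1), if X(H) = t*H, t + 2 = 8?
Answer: 703/17 ≈ 41.353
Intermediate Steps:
y(a, G) = (1 + G)*(a + 2*a/(-3 + G)) (y(a, G) = (a + (2*a)/(-3 + G))*(1 + G) = (a + 2*a/(-3 + G))*(1 + G) = (1 + G)*(a + 2*a/(-3 + G)))
t = 6 (t = -2 + 8 = 6)
X(H) = 6*H
(19/(-17))*(X(y(2, 2)) - 1) = (19/(-17))*(6*(2*(-1 + 2²)/(-3 + 2)) - 1) = (19*(-1/17))*(6*(2*(-1 + 4)/(-1)) - 1) = -19*(6*(2*(-1)*3) - 1)/17 = -19*(6*(-6) - 1)/17 = -19*(-36 - 1)/17 = -19/17*(-37) = 703/17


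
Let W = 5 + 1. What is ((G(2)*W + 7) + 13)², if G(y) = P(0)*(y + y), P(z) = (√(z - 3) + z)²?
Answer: 2704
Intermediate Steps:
P(z) = (z + √(-3 + z))² (P(z) = (√(-3 + z) + z)² = (z + √(-3 + z))²)
W = 6
G(y) = -6*y (G(y) = (0 + √(-3 + 0))²*(y + y) = (0 + √(-3))²*(2*y) = (0 + I*√3)²*(2*y) = (I*√3)²*(2*y) = -6*y)
((G(2)*W + 7) + 13)² = ((-6*2*6 + 7) + 13)² = ((-12*6 + 7) + 13)² = ((-72 + 7) + 13)² = (-65 + 13)² = (-52)² = 2704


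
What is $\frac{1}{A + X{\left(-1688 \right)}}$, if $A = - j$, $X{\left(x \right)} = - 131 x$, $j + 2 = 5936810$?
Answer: $- \frac{1}{5715680} \approx -1.7496 \cdot 10^{-7}$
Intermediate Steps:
$j = 5936808$ ($j = -2 + 5936810 = 5936808$)
$A = -5936808$ ($A = \left(-1\right) 5936808 = -5936808$)
$\frac{1}{A + X{\left(-1688 \right)}} = \frac{1}{-5936808 - -221128} = \frac{1}{-5936808 + 221128} = \frac{1}{-5715680} = - \frac{1}{5715680}$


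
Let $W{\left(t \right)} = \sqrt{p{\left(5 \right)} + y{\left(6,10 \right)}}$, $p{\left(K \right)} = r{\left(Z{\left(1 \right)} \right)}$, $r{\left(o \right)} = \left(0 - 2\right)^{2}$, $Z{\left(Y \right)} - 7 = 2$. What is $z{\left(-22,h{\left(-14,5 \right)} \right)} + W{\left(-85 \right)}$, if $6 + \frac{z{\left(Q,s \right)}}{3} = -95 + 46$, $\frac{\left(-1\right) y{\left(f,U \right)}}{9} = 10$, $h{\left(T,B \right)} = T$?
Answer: $-165 + i \sqrt{86} \approx -165.0 + 9.2736 i$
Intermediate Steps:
$Z{\left(Y \right)} = 9$ ($Z{\left(Y \right)} = 7 + 2 = 9$)
$r{\left(o \right)} = 4$ ($r{\left(o \right)} = \left(-2\right)^{2} = 4$)
$y{\left(f,U \right)} = -90$ ($y{\left(f,U \right)} = \left(-9\right) 10 = -90$)
$p{\left(K \right)} = 4$
$z{\left(Q,s \right)} = -165$ ($z{\left(Q,s \right)} = -18 + 3 \left(-95 + 46\right) = -18 + 3 \left(-49\right) = -18 - 147 = -165$)
$W{\left(t \right)} = i \sqrt{86}$ ($W{\left(t \right)} = \sqrt{4 - 90} = \sqrt{-86} = i \sqrt{86}$)
$z{\left(-22,h{\left(-14,5 \right)} \right)} + W{\left(-85 \right)} = -165 + i \sqrt{86}$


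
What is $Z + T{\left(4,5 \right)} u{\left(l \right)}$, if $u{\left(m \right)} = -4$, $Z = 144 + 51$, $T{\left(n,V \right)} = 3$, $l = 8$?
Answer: $183$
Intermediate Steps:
$Z = 195$
$Z + T{\left(4,5 \right)} u{\left(l \right)} = 195 + 3 \left(-4\right) = 195 - 12 = 183$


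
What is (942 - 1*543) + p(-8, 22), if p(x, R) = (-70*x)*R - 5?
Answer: 12714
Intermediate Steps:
p(x, R) = -5 - 70*R*x (p(x, R) = -70*R*x - 5 = -5 - 70*R*x)
(942 - 1*543) + p(-8, 22) = (942 - 1*543) + (-5 - 70*22*(-8)) = (942 - 543) + (-5 + 12320) = 399 + 12315 = 12714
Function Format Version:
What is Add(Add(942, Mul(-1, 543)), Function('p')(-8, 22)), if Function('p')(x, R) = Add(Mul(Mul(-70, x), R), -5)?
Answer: 12714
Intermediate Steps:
Function('p')(x, R) = Add(-5, Mul(-70, R, x)) (Function('p')(x, R) = Add(Mul(-70, R, x), -5) = Add(-5, Mul(-70, R, x)))
Add(Add(942, Mul(-1, 543)), Function('p')(-8, 22)) = Add(Add(942, Mul(-1, 543)), Add(-5, Mul(-70, 22, -8))) = Add(Add(942, -543), Add(-5, 12320)) = Add(399, 12315) = 12714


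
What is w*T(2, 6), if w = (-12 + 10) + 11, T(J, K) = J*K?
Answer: 108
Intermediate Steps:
w = 9 (w = -2 + 11 = 9)
w*T(2, 6) = 9*(2*6) = 9*12 = 108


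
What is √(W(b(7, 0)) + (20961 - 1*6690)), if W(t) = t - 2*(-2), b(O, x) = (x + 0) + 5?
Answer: 2*√3570 ≈ 119.50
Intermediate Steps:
b(O, x) = 5 + x (b(O, x) = x + 5 = 5 + x)
W(t) = 4 + t (W(t) = t + 4 = 4 + t)
√(W(b(7, 0)) + (20961 - 1*6690)) = √((4 + (5 + 0)) + (20961 - 1*6690)) = √((4 + 5) + (20961 - 6690)) = √(9 + 14271) = √14280 = 2*√3570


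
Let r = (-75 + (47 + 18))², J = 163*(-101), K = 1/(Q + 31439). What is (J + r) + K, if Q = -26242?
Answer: -85038510/5197 ≈ -16363.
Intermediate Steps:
K = 1/5197 (K = 1/(-26242 + 31439) = 1/5197 ≈ 0.00019242)
J = -16463
r = 100 (r = (-75 + 65)² = (-10)² = 100)
(J + r) + K = (-16463 + 100) + 1/5197 = -16363 + 1/5197 = -85038510/5197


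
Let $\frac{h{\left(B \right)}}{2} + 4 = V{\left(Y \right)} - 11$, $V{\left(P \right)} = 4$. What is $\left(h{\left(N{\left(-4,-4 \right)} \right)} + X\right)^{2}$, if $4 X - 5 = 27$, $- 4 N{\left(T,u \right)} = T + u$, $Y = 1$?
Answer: $196$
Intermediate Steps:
$N{\left(T,u \right)} = - \frac{T}{4} - \frac{u}{4}$ ($N{\left(T,u \right)} = - \frac{T + u}{4} = - \frac{T}{4} - \frac{u}{4}$)
$X = 8$ ($X = \frac{5}{4} + \frac{1}{4} \cdot 27 = \frac{5}{4} + \frac{27}{4} = 8$)
$h{\left(B \right)} = -22$ ($h{\left(B \right)} = -8 + 2 \left(4 - 11\right) = -8 + 2 \left(-7\right) = -8 - 14 = -22$)
$\left(h{\left(N{\left(-4,-4 \right)} \right)} + X\right)^{2} = \left(-22 + 8\right)^{2} = \left(-14\right)^{2} = 196$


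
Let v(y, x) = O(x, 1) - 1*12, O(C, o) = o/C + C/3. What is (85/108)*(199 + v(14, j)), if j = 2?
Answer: 95965/648 ≈ 148.09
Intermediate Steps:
O(C, o) = C/3 + o/C (O(C, o) = o/C + C*(1/3) = o/C + C/3 = C/3 + o/C)
v(y, x) = -12 + 1/x + x/3 (v(y, x) = (x/3 + 1/x) - 1*12 = (x/3 + 1/x) - 12 = (1/x + x/3) - 12 = -12 + 1/x + x/3)
(85/108)*(199 + v(14, j)) = (85/108)*(199 + (-12 + 1/2 + (1/3)*2)) = (85*(1/108))*(199 + (-12 + 1/2 + 2/3)) = 85*(199 - 65/6)/108 = (85/108)*(1129/6) = 95965/648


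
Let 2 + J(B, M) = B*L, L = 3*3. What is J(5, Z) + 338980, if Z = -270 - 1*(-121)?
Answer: 339023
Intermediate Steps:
L = 9
Z = -149 (Z = -270 + 121 = -149)
J(B, M) = -2 + 9*B (J(B, M) = -2 + B*9 = -2 + 9*B)
J(5, Z) + 338980 = (-2 + 9*5) + 338980 = (-2 + 45) + 338980 = 43 + 338980 = 339023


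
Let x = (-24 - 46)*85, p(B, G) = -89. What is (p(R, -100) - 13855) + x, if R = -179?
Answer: -19894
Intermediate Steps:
x = -5950 (x = -70*85 = -5950)
(p(R, -100) - 13855) + x = (-89 - 13855) - 5950 = -13944 - 5950 = -19894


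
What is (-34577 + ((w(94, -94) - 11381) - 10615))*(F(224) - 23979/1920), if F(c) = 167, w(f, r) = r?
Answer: -5603629629/640 ≈ -8.7557e+6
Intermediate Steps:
(-34577 + ((w(94, -94) - 11381) - 10615))*(F(224) - 23979/1920) = (-34577 + ((-94 - 11381) - 10615))*(167 - 23979/1920) = (-34577 + (-11475 - 10615))*(167 - 23979*1/1920) = (-34577 - 22090)*(167 - 7993/640) = -56667*98887/640 = -5603629629/640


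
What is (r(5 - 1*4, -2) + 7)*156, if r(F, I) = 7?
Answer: 2184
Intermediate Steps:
(r(5 - 1*4, -2) + 7)*156 = (7 + 7)*156 = 14*156 = 2184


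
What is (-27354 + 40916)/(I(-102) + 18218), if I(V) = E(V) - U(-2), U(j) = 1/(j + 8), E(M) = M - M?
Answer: 81372/109307 ≈ 0.74444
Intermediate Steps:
E(M) = 0
U(j) = 1/(8 + j)
I(V) = -1/6 (I(V) = 0 - 1/(8 - 2) = 0 - 1/6 = -1/6)
(-27354 + 40916)/(I(-102) + 18218) = (-27354 + 40916)/(-1/6 + 18218) = 13562/(109307/6) = 13562*(6/109307) = 81372/109307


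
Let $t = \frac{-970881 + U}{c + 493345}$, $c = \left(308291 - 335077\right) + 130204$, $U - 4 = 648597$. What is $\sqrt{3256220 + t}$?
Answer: $\frac{2 \sqrt{32211796275852265}}{198921} \approx 1804.5$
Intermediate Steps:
$U = 648601$ ($U = 4 + 648597 = 648601$)
$c = 103418$ ($c = -26786 + 130204 = 103418$)
$t = - \frac{322280}{596763}$ ($t = \frac{-970881 + 648601}{103418 + 493345} = - \frac{322280}{596763} \approx -0.54005$)
$\sqrt{3256220 + t} = \sqrt{3256220 - \frac{322280}{596763}} = \sqrt{\frac{1943191293580}{596763}} = \frac{2 \sqrt{32211796275852265}}{198921}$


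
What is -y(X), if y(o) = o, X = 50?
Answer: -50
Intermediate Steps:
-y(X) = -1*50 = -50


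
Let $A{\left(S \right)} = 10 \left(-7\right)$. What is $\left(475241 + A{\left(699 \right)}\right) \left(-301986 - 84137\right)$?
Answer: $-183474452033$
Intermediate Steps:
$A{\left(S \right)} = -70$
$\left(475241 + A{\left(699 \right)}\right) \left(-301986 - 84137\right) = \left(475241 - 70\right) \left(-301986 - 84137\right) = 475171 \left(-386123\right) = -183474452033$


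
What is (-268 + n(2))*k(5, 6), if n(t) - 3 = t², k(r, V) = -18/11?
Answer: 4698/11 ≈ 427.09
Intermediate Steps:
k(r, V) = -18/11 (k(r, V) = -18*1/11 = -18/11)
n(t) = 3 + t²
(-268 + n(2))*k(5, 6) = (-268 + (3 + 2²))*(-18/11) = (-268 + (3 + 4))*(-18/11) = (-268 + 7)*(-18/11) = -261*(-18/11) = 4698/11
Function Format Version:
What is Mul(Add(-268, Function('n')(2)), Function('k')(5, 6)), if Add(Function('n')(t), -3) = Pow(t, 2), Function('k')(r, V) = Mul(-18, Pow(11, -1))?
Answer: Rational(4698, 11) ≈ 427.09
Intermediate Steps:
Function('k')(r, V) = Rational(-18, 11) (Function('k')(r, V) = Mul(-18, Rational(1, 11)) = Rational(-18, 11))
Function('n')(t) = Add(3, Pow(t, 2))
Mul(Add(-268, Function('n')(2)), Function('k')(5, 6)) = Mul(Add(-268, Add(3, Pow(2, 2))), Rational(-18, 11)) = Mul(Add(-268, Add(3, 4)), Rational(-18, 11)) = Mul(Add(-268, 7), Rational(-18, 11)) = Mul(-261, Rational(-18, 11)) = Rational(4698, 11)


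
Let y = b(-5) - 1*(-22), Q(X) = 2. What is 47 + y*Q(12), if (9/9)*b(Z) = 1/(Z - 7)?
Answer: 545/6 ≈ 90.833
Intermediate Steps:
b(Z) = 1/(-7 + Z) (b(Z) = 1/(Z - 7) = 1/(-7 + Z))
y = 263/12 (y = 1/(-7 - 5) - 1*(-22) = 1/(-12) + 22 = -1/12 + 22 = 263/12 ≈ 21.917)
47 + y*Q(12) = 47 + (263/12)*2 = 47 + 263/6 = 545/6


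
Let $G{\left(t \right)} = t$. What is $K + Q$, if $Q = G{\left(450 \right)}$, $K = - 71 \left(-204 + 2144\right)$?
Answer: $-137290$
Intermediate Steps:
$K = -137740$ ($K = \left(-71\right) 1940 = -137740$)
$Q = 450$
$K + Q = -137740 + 450 = -137290$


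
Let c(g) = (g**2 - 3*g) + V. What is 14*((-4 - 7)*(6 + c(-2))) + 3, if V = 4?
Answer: -3077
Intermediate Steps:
c(g) = 4 + g**2 - 3*g (c(g) = (g**2 - 3*g) + 4 = 4 + g**2 - 3*g)
14*((-4 - 7)*(6 + c(-2))) + 3 = 14*((-4 - 7)*(6 + (4 + (-2)**2 - 3*(-2)))) + 3 = 14*(-11*(6 + (4 + 4 + 6))) + 3 = 14*(-11*(6 + 14)) + 3 = 14*(-11*20) + 3 = 14*(-220) + 3 = -3080 + 3 = -3077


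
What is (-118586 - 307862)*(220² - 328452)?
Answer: 119427615296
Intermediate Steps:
(-118586 - 307862)*(220² - 328452) = -426448*(48400 - 328452) = -426448*(-280052) = 119427615296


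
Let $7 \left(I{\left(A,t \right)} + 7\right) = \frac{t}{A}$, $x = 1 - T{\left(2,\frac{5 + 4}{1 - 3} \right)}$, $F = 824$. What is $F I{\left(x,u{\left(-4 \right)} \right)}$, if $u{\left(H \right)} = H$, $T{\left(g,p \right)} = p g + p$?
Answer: $- \frac{1177496}{203} \approx -5800.5$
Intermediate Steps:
$T{\left(g,p \right)} = p + g p$ ($T{\left(g,p \right)} = g p + p = p + g p$)
$x = \frac{29}{2}$ ($x = 1 - \frac{5 + 4}{1 - 3} \left(1 + 2\right) = 1 - \frac{9}{-2} \cdot 3 = 1 - 9 \left(- \frac{1}{2}\right) 3 = 1 - \left(- \frac{9}{2}\right) 3 = 1 - - \frac{27}{2} = 1 + \frac{27}{2} = \frac{29}{2} \approx 14.5$)
$I{\left(A,t \right)} = -7 + \frac{t}{7 A}$ ($I{\left(A,t \right)} = -7 + \frac{t \frac{1}{A}}{7} = -7 + \frac{t}{7 A}$)
$F I{\left(x,u{\left(-4 \right)} \right)} = 824 \left(-7 + \frac{1}{7} \left(-4\right) \frac{1}{\frac{29}{2}}\right) = 824 \left(-7 + \frac{1}{7} \left(-4\right) \frac{2}{29}\right) = 824 \left(-7 - \frac{8}{203}\right) = 824 \left(- \frac{1429}{203}\right) = - \frac{1177496}{203}$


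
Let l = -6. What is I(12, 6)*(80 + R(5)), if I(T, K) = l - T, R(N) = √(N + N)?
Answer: -1440 - 18*√10 ≈ -1496.9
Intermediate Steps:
R(N) = √2*√N (R(N) = √(2*N) = √2*√N)
I(T, K) = -6 - T
I(12, 6)*(80 + R(5)) = (-6 - 1*12)*(80 + √2*√5) = (-6 - 12)*(80 + √10) = -18*(80 + √10) = -1440 - 18*√10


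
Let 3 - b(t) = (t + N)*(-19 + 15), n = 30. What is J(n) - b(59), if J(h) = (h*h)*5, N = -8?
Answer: 4293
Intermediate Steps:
J(h) = 5*h² (J(h) = h²*5 = 5*h²)
b(t) = -29 + 4*t (b(t) = 3 - (t - 8)*(-19 + 15) = 3 - (-8 + t)*(-4) = 3 - (32 - 4*t) = 3 + (-32 + 4*t) = -29 + 4*t)
J(n) - b(59) = 5*30² - (-29 + 4*59) = 5*900 - (-29 + 236) = 4500 - 1*207 = 4500 - 207 = 4293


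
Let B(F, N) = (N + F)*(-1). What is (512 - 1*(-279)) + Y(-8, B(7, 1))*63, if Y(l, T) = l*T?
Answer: 4823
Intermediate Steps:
B(F, N) = -F - N (B(F, N) = (F + N)*(-1) = -F - N)
Y(l, T) = T*l
(512 - 1*(-279)) + Y(-8, B(7, 1))*63 = (512 - 1*(-279)) + ((-1*7 - 1*1)*(-8))*63 = (512 + 279) + ((-7 - 1)*(-8))*63 = 791 - 8*(-8)*63 = 791 + 64*63 = 791 + 4032 = 4823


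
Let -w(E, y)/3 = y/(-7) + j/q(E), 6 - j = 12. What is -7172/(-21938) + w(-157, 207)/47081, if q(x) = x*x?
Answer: 597933966617/1818502824623 ≈ 0.32881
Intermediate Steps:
j = -6 (j = 6 - 1*12 = 6 - 12 = -6)
q(x) = x²
w(E, y) = 18/E² + 3*y/7 (w(E, y) = -3*(y/(-7) - 6/E²) = -3*(y*(-⅐) - 6/E²) = -3*(-y/7 - 6/E²) = -3*(-6/E² - y/7) = 18/E² + 3*y/7)
-7172/(-21938) + w(-157, 207)/47081 = -7172/(-21938) + (18/(-157)² + (3/7)*207)/47081 = -7172*(-1/21938) + (18*(1/24649) + 621/7)*(1/47081) = 3586/10969 + (18/24649 + 621/7)*(1/47081) = 3586/10969 + (15307155/172543)*(1/47081) = 3586/10969 + 15307155/8123496983 = 597933966617/1818502824623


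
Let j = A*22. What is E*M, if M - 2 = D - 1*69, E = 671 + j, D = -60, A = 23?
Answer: -149479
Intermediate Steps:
j = 506 (j = 23*22 = 506)
E = 1177 (E = 671 + 506 = 1177)
M = -127 (M = 2 + (-60 - 1*69) = 2 + (-60 - 69) = 2 - 129 = -127)
E*M = 1177*(-127) = -149479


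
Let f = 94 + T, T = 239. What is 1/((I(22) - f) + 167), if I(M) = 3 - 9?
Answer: -1/172 ≈ -0.0058140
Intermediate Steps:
f = 333 (f = 94 + 239 = 333)
I(M) = -6
1/((I(22) - f) + 167) = 1/((-6 - 1*333) + 167) = 1/((-6 - 333) + 167) = 1/(-339 + 167) = 1/(-172) = -1/172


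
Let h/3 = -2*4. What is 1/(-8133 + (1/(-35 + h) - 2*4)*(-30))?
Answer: -59/465657 ≈ -0.00012670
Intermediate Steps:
h = -24 (h = 3*(-2*4) = 3*(-8) = -24)
1/(-8133 + (1/(-35 + h) - 2*4)*(-30)) = 1/(-8133 + (1/(-35 - 24) - 2*4)*(-30)) = 1/(-8133 + (1/(-59) - 8)*(-30)) = 1/(-8133 + (-1/59 - 8)*(-30)) = 1/(-8133 - 473/59*(-30)) = 1/(-8133 + 14190/59) = 1/(-465657/59) = -59/465657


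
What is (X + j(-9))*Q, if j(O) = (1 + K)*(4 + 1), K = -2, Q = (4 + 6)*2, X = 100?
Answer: 1900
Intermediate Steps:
Q = 20 (Q = 10*2 = 20)
j(O) = -5 (j(O) = (1 - 2)*(4 + 1) = -1*5 = -5)
(X + j(-9))*Q = (100 - 5)*20 = 95*20 = 1900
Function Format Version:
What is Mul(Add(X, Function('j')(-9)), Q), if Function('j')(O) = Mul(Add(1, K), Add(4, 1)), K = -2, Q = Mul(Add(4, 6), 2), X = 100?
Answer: 1900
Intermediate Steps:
Q = 20 (Q = Mul(10, 2) = 20)
Function('j')(O) = -5 (Function('j')(O) = Mul(Add(1, -2), Add(4, 1)) = Mul(-1, 5) = -5)
Mul(Add(X, Function('j')(-9)), Q) = Mul(Add(100, -5), 20) = Mul(95, 20) = 1900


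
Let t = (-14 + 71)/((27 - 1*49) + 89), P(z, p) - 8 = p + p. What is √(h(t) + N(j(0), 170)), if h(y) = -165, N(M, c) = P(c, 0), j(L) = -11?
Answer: I*√157 ≈ 12.53*I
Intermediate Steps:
P(z, p) = 8 + 2*p (P(z, p) = 8 + (p + p) = 8 + 2*p)
N(M, c) = 8 (N(M, c) = 8 + 2*0 = 8 + 0 = 8)
t = 57/67 (t = 57/((27 - 49) + 89) = 57/(-22 + 89) = 57/67 ≈ 0.85075)
√(h(t) + N(j(0), 170)) = √(-165 + 8) = √(-157) = I*√157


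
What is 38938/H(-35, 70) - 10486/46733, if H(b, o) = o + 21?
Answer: 1818735328/4252703 ≈ 427.67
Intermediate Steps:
H(b, o) = 21 + o
38938/H(-35, 70) - 10486/46733 = 38938/(21 + 70) - 10486/46733 = 38938/91 - 10486*1/46733 = 38938*(1/91) - 10486/46733 = 38938/91 - 10486/46733 = 1818735328/4252703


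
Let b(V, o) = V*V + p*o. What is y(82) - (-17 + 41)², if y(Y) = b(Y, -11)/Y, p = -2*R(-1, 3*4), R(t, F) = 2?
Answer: -20232/41 ≈ -493.46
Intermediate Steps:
p = -4 (p = -2*2 = -4)
b(V, o) = V² - 4*o (b(V, o) = V*V - 4*o = V² - 4*o)
y(Y) = (44 + Y²)/Y (y(Y) = (Y² - 4*(-11))/Y = (Y² + 44)/Y = (44 + Y²)/Y)
y(82) - (-17 + 41)² = (82 + 44/82) - (-17 + 41)² = (82 + 44*(1/82)) - 1*24² = (82 + 22/41) - 1*576 = 3384/41 - 576 = -20232/41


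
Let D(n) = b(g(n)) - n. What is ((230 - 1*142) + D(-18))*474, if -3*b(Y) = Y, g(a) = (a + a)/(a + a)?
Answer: 50086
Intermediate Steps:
g(a) = 1 (g(a) = (2*a)/((2*a)) = (2*a)*(1/(2*a)) = 1)
b(Y) = -Y/3
D(n) = -1/3 - n (D(n) = -1/3*1 - n = -1/3 - n)
((230 - 1*142) + D(-18))*474 = ((230 - 1*142) + (-1/3 - 1*(-18)))*474 = ((230 - 142) + (-1/3 + 18))*474 = (88 + 53/3)*474 = (317/3)*474 = 50086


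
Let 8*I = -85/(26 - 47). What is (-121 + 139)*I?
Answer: 255/28 ≈ 9.1071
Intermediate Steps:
I = 85/168 (I = (-85/(26 - 47))/8 = (-85/(-21))/8 = (-85*(-1/21))/8 = (⅛)*(85/21) = 85/168 ≈ 0.50595)
(-121 + 139)*I = (-121 + 139)*(85/168) = 18*(85/168) = 255/28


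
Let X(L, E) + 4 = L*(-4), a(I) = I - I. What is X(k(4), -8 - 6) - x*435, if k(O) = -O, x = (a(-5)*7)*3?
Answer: 12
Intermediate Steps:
a(I) = 0
x = 0 (x = (0*7)*3 = 0*3 = 0)
X(L, E) = -4 - 4*L (X(L, E) = -4 + L*(-4) = -4 - 4*L)
X(k(4), -8 - 6) - x*435 = (-4 - (-4)*4) - 1*0*435 = (-4 - 4*(-4)) + 0*435 = (-4 + 16) + 0 = 12 + 0 = 12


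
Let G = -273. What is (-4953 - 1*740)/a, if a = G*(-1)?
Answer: -5693/273 ≈ -20.853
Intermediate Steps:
a = 273 (a = -273*(-1) = 273)
(-4953 - 1*740)/a = (-4953 - 1*740)/273 = (-4953 - 740)*(1/273) = -5693*1/273 = -5693/273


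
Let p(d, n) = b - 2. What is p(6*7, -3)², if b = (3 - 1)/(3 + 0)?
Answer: 16/9 ≈ 1.7778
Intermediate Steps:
b = ⅔ (b = 2/3 = 2*(⅓) = ⅔ ≈ 0.66667)
p(d, n) = -4/3 (p(d, n) = ⅔ - 2 = -4/3)
p(6*7, -3)² = (-4/3)² = 16/9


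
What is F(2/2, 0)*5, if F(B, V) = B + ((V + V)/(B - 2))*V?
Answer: 5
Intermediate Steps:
F(B, V) = B + 2*V²/(-2 + B) (F(B, V) = B + ((2*V)/(-2 + B))*V = B + (2*V/(-2 + B))*V = B + 2*V²/(-2 + B))
F(2/2, 0)*5 = (((2/2)² - 4/2 + 2*0²)/(-2 + 2/2))*5 = (((2*(½))² - 4/2 + 2*0)/(-2 + 2*(½)))*5 = ((1² - 2*1 + 0)/(-2 + 1))*5 = ((1 - 2 + 0)/(-1))*5 = -1*(-1)*5 = 1*5 = 5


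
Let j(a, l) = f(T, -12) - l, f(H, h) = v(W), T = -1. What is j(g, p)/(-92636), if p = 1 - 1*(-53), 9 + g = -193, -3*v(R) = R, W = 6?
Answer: 14/23159 ≈ 0.00060452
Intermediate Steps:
v(R) = -R/3
g = -202 (g = -9 - 193 = -202)
f(H, h) = -2 (f(H, h) = -⅓*6 = -2)
p = 54 (p = 1 + 53 = 54)
j(a, l) = -2 - l
j(g, p)/(-92636) = (-2 - 1*54)/(-92636) = (-2 - 54)*(-1/92636) = -56*(-1/92636) = 14/23159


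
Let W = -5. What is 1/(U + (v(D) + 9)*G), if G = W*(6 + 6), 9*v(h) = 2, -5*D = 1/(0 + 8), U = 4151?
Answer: 3/10793 ≈ 0.00027796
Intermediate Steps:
D = -1/40 (D = -1/(5*(0 + 8)) = -⅕/8 = -⅕*⅛ = -1/40 ≈ -0.025000)
v(h) = 2/9 (v(h) = (⅑)*2 = 2/9)
G = -60 (G = -5*(6 + 6) = -5*12 = -60)
1/(U + (v(D) + 9)*G) = 1/(4151 + (2/9 + 9)*(-60)) = 1/(4151 + (83/9)*(-60)) = 1/(4151 - 1660/3) = 1/(10793/3) = 3/10793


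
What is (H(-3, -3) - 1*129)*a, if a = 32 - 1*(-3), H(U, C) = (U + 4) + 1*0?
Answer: -4480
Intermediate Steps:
H(U, C) = 4 + U (H(U, C) = (4 + U) + 0 = 4 + U)
a = 35 (a = 32 + 3 = 35)
(H(-3, -3) - 1*129)*a = ((4 - 3) - 1*129)*35 = (1 - 129)*35 = -128*35 = -4480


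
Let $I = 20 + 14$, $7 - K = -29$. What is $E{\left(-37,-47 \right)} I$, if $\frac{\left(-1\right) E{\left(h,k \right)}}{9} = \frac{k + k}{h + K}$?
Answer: $-28764$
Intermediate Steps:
$K = 36$ ($K = 7 - -29 = 7 + 29 = 36$)
$E{\left(h,k \right)} = - \frac{18 k}{36 + h}$ ($E{\left(h,k \right)} = - 9 \frac{k + k}{h + 36} = - 9 \frac{2 k}{36 + h} = - \frac{18 k}{36 + h}$)
$I = 34$
$E{\left(-37,-47 \right)} I = \left(-18\right) \left(-47\right) \frac{1}{36 - 37} \cdot 34 = \left(-18\right) \left(-47\right) \frac{1}{-1} \cdot 34 = \left(-18\right) \left(-47\right) \left(-1\right) 34 = \left(-846\right) 34 = -28764$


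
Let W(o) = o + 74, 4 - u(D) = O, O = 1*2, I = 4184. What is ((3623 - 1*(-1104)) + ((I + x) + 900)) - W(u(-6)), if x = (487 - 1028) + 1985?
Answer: 11179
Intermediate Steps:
O = 2
u(D) = 2 (u(D) = 4 - 1*2 = 4 - 2 = 2)
W(o) = 74 + o
x = 1444 (x = -541 + 1985 = 1444)
((3623 - 1*(-1104)) + ((I + x) + 900)) - W(u(-6)) = ((3623 - 1*(-1104)) + ((4184 + 1444) + 900)) - (74 + 2) = ((3623 + 1104) + (5628 + 900)) - 1*76 = (4727 + 6528) - 76 = 11255 - 76 = 11179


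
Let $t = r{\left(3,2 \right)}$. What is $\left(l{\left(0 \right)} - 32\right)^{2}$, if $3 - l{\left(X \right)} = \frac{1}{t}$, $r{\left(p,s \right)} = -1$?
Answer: $784$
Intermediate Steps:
$t = -1$
$l{\left(X \right)} = 4$ ($l{\left(X \right)} = 3 - \frac{1}{-1} = 3 - -1 = 3 + 1 = 4$)
$\left(l{\left(0 \right)} - 32\right)^{2} = \left(4 - 32\right)^{2} = \left(-28\right)^{2} = 784$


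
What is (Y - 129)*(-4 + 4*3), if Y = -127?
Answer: -2048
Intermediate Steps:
(Y - 129)*(-4 + 4*3) = (-127 - 129)*(-4 + 4*3) = -256*(-4 + 12) = -256*8 = -2048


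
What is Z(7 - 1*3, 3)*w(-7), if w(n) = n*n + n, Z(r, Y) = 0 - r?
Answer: -168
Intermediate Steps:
Z(r, Y) = -r
w(n) = n + n² (w(n) = n² + n = n + n²)
Z(7 - 1*3, 3)*w(-7) = (-(7 - 1*3))*(-7*(1 - 7)) = (-(7 - 3))*(-7*(-6)) = -1*4*42 = -4*42 = -168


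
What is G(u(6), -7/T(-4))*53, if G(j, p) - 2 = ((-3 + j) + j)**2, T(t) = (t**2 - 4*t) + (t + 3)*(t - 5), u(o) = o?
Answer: 4399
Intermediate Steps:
T(t) = t**2 - 4*t + (-5 + t)*(3 + t) (T(t) = (t**2 - 4*t) + (3 + t)*(-5 + t) = (t**2 - 4*t) + (-5 + t)*(3 + t) = t**2 - 4*t + (-5 + t)*(3 + t))
G(j, p) = 2 + (-3 + 2*j)**2 (G(j, p) = 2 + ((-3 + j) + j)**2 = 2 + (-3 + 2*j)**2)
G(u(6), -7/T(-4))*53 = (2 + (-3 + 2*6)**2)*53 = (2 + (-3 + 12)**2)*53 = (2 + 9**2)*53 = (2 + 81)*53 = 83*53 = 4399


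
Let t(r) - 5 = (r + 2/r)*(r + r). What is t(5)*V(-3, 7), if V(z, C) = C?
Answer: 413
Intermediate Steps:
t(r) = 5 + 2*r*(r + 2/r) (t(r) = 5 + (r + 2/r)*(r + r) = 5 + (r + 2/r)*(2*r) = 5 + 2*r*(r + 2/r))
t(5)*V(-3, 7) = (9 + 2*5²)*7 = (9 + 2*25)*7 = (9 + 50)*7 = 59*7 = 413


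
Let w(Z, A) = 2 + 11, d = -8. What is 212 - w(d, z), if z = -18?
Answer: 199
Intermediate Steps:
w(Z, A) = 13
212 - w(d, z) = 212 - 1*13 = 212 - 13 = 199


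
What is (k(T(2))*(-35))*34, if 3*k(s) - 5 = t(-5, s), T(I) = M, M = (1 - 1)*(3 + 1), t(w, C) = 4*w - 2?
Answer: 20230/3 ≈ 6743.3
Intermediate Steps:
t(w, C) = -2 + 4*w
M = 0 (M = 0*4 = 0)
T(I) = 0
k(s) = -17/3 (k(s) = 5/3 + (-2 + 4*(-5))/3 = 5/3 + (-2 - 20)/3 = 5/3 + (⅓)*(-22) = 5/3 - 22/3 = -17/3)
(k(T(2))*(-35))*34 = -17/3*(-35)*34 = (595/3)*34 = 20230/3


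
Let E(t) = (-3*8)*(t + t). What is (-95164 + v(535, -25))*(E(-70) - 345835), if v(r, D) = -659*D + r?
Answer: 26765791150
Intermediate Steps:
v(r, D) = r - 659*D
E(t) = -48*t
(-95164 + v(535, -25))*(E(-70) - 345835) = (-95164 + (535 - 659*(-25)))*(-48*(-70) - 345835) = (-95164 + (535 + 16475))*(3360 - 345835) = (-95164 + 17010)*(-342475) = -78154*(-342475) = 26765791150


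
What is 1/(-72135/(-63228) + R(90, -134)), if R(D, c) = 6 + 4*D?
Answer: 21076/7737861 ≈ 0.0027237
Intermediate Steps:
1/(-72135/(-63228) + R(90, -134)) = 1/(-72135/(-63228) + (6 + 4*90)) = 1/(-72135*(-1/63228) + (6 + 360)) = 1/(24045/21076 + 366) = 1/(7737861/21076) = 21076/7737861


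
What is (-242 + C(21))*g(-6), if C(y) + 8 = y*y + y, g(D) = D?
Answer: -1272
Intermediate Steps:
C(y) = -8 + y + y² (C(y) = -8 + (y*y + y) = -8 + (y² + y) = -8 + (y + y²) = -8 + y + y²)
(-242 + C(21))*g(-6) = (-242 + (-8 + 21 + 21²))*(-6) = (-242 + (-8 + 21 + 441))*(-6) = (-242 + 454)*(-6) = 212*(-6) = -1272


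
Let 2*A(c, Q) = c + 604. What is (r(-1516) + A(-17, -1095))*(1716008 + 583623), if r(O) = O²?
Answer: 10571631370469/2 ≈ 5.2858e+12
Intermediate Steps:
A(c, Q) = 302 + c/2 (A(c, Q) = (c + 604)/2 = (604 + c)/2 = 302 + c/2)
(r(-1516) + A(-17, -1095))*(1716008 + 583623) = ((-1516)² + (302 + (½)*(-17)))*(1716008 + 583623) = (2298256 + (302 - 17/2))*2299631 = (2298256 + 587/2)*2299631 = (4597099/2)*2299631 = 10571631370469/2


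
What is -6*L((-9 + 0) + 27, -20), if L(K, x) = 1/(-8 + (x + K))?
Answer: ⅗ ≈ 0.60000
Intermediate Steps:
L(K, x) = 1/(-8 + K + x) (L(K, x) = 1/(-8 + (K + x)) = 1/(-8 + K + x))
-6*L((-9 + 0) + 27, -20) = -6/(-8 + ((-9 + 0) + 27) - 20) = -6/(-8 + (-9 + 27) - 20) = -6/(-8 + 18 - 20) = -6/(-10) = -6*(-⅒) = ⅗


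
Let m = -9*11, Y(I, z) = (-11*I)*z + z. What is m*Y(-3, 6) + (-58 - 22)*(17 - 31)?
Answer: -19076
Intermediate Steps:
Y(I, z) = z - 11*I*z (Y(I, z) = -11*I*z + z = z - 11*I*z)
m = -99
m*Y(-3, 6) + (-58 - 22)*(17 - 31) = -594*(1 - 11*(-3)) + (-58 - 22)*(17 - 31) = -594*(1 + 33) - 80*(-14) = -594*34 + 1120 = -99*204 + 1120 = -20196 + 1120 = -19076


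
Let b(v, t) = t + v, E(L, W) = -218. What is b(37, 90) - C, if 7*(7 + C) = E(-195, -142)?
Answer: 1156/7 ≈ 165.14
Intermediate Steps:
C = -267/7 (C = -7 + (⅐)*(-218) = -7 - 218/7 = -267/7 ≈ -38.143)
b(37, 90) - C = (90 + 37) - 1*(-267/7) = 127 + 267/7 = 1156/7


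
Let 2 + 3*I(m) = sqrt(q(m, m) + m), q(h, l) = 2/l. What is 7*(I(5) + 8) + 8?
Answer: 178/3 + 7*sqrt(15)/5 ≈ 64.755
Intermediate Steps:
I(m) = -2/3 + sqrt(m + 2/m)/3 (I(m) = -2/3 + sqrt(2/m + m)/3 = -2/3 + sqrt(m + 2/m)/3)
7*(I(5) + 8) + 8 = 7*((-2/3 + sqrt((2 + 5**2)/5)/3) + 8) + 8 = 7*((-2/3 + sqrt((2 + 25)/5)/3) + 8) + 8 = 7*((-2/3 + sqrt((1/5)*27)/3) + 8) + 8 = 7*((-2/3 + sqrt(27/5)/3) + 8) + 8 = 7*((-2/3 + (3*sqrt(15)/5)/3) + 8) + 8 = 7*((-2/3 + sqrt(15)/5) + 8) + 8 = 7*(22/3 + sqrt(15)/5) + 8 = (154/3 + 7*sqrt(15)/5) + 8 = 178/3 + 7*sqrt(15)/5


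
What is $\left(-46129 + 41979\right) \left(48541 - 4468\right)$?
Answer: $-182902950$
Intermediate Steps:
$\left(-46129 + 41979\right) \left(48541 - 4468\right) = \left(-4150\right) 44073 = -182902950$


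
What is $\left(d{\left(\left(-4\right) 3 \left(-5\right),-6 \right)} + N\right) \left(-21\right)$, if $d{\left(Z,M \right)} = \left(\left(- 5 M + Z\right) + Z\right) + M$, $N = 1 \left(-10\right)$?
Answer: $-2814$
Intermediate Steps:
$N = -10$
$d{\left(Z,M \right)} = - 4 M + 2 Z$ ($d{\left(Z,M \right)} = \left(\left(Z - 5 M\right) + Z\right) + M = \left(- 5 M + 2 Z\right) + M = - 4 M + 2 Z$)
$\left(d{\left(\left(-4\right) 3 \left(-5\right),-6 \right)} + N\right) \left(-21\right) = \left(\left(\left(-4\right) \left(-6\right) + 2 \left(-4\right) 3 \left(-5\right)\right) - 10\right) \left(-21\right) = \left(\left(24 + 2 \left(\left(-12\right) \left(-5\right)\right)\right) - 10\right) \left(-21\right) = \left(\left(24 + 2 \cdot 60\right) - 10\right) \left(-21\right) = \left(\left(24 + 120\right) - 10\right) \left(-21\right) = \left(144 - 10\right) \left(-21\right) = 134 \left(-21\right) = -2814$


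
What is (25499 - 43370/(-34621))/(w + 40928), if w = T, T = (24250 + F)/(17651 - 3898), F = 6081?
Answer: 12141756956497/19488614954415 ≈ 0.62302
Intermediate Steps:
T = 30331/13753 (T = (24250 + 6081)/(17651 - 3898) = 30331/13753 ≈ 2.2054)
w = 30331/13753 ≈ 2.2054
(25499 - 43370/(-34621))/(w + 40928) = (25499 - 43370/(-34621))/(30331/13753 + 40928) = (25499 - 43370*(-1/34621))/(562913115/13753) = (25499 + 43370/34621)*(13753/562913115) = (882844249/34621)*(13753/562913115) = 12141756956497/19488614954415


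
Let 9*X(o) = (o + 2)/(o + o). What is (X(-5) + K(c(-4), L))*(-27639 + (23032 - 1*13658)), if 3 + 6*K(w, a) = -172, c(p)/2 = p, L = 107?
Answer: 1596361/3 ≈ 5.3212e+5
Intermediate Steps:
c(p) = 2*p
K(w, a) = -175/6 (K(w, a) = -1/2 + (1/6)*(-172) = -1/2 - 86/3 = -175/6)
X(o) = (2 + o)/(18*o) (X(o) = ((o + 2)/(o + o))/9 = ((2 + o)/((2*o)))/9 = ((2 + o)*(1/(2*o)))/9 = ((2 + o)/(2*o))/9 = (2 + o)/(18*o))
(X(-5) + K(c(-4), L))*(-27639 + (23032 - 1*13658)) = ((1/18)*(2 - 5)/(-5) - 175/6)*(-27639 + (23032 - 1*13658)) = ((1/18)*(-1/5)*(-3) - 175/6)*(-27639 + (23032 - 13658)) = (1/30 - 175/6)*(-27639 + 9374) = -437/15*(-18265) = 1596361/3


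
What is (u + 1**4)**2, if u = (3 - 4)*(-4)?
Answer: 25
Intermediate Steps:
u = 4 (u = -1*(-4) = 4)
(u + 1**4)**2 = (4 + 1**4)**2 = (4 + 1)**2 = 5**2 = 25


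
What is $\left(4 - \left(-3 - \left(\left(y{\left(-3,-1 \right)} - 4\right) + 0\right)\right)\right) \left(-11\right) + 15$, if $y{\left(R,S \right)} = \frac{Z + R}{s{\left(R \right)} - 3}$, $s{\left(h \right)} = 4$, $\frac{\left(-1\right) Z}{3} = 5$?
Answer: $180$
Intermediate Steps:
$Z = -15$ ($Z = \left(-3\right) 5 = -15$)
$y{\left(R,S \right)} = -15 + R$ ($y{\left(R,S \right)} = \frac{-15 + R}{4 - 3} = \frac{-15 + R}{1} = \left(-15 + R\right) 1 = -15 + R$)
$\left(4 - \left(-3 - \left(\left(y{\left(-3,-1 \right)} - 4\right) + 0\right)\right)\right) \left(-11\right) + 15 = \left(4 - \left(-3 - \left(\left(\left(-15 - 3\right) - 4\right) + 0\right)\right)\right) \left(-11\right) + 15 = \left(4 - \left(-3 - \left(\left(-18 - 4\right) + 0\right)\right)\right) \left(-11\right) + 15 = \left(4 - \left(-3 - \left(-22 + 0\right)\right)\right) \left(-11\right) + 15 = \left(4 - \left(-3 - -22\right)\right) \left(-11\right) + 15 = \left(4 - \left(-3 + 22\right)\right) \left(-11\right) + 15 = \left(4 - 19\right) \left(-11\right) + 15 = \left(-15\right) \left(-11\right) + 15 = 165 + 15 = 180$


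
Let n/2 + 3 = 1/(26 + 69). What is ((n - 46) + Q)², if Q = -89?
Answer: 179372449/9025 ≈ 19875.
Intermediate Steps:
n = -568/95 (n = -6 + 2/(26 + 69) = -6 + 2/95 = -568/95 ≈ -5.9790)
((n - 46) + Q)² = ((-568/95 - 46) - 89)² = (-4938/95 - 89)² = (-13393/95)² = 179372449/9025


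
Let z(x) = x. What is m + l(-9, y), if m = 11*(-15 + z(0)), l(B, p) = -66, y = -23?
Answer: -231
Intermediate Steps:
m = -165 (m = 11*(-15 + 0) = 11*(-15) = -165)
m + l(-9, y) = -165 - 66 = -231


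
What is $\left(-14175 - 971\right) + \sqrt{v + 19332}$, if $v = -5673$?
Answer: $-15146 + \sqrt{13659} \approx -15029.0$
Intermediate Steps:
$\left(-14175 - 971\right) + \sqrt{v + 19332} = \left(-14175 - 971\right) + \sqrt{-5673 + 19332} = -15146 + \sqrt{13659}$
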